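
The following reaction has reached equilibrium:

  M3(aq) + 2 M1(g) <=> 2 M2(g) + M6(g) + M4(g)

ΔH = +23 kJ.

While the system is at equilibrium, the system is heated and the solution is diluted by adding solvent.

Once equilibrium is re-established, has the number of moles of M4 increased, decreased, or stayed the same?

cannot be determined

The forward reaction is endothermic. Raising T favours the endothermic direction — shift to the right.
Dilution lowers every aqueous concentration by the same factor. Δn_aq = 0 − 1 = -1, so the system shifts toward the side with more dissolved moles — to the left.
The two effects oppose each other, so the net shift — and hence the change in M4 — cannot be determined from the given information.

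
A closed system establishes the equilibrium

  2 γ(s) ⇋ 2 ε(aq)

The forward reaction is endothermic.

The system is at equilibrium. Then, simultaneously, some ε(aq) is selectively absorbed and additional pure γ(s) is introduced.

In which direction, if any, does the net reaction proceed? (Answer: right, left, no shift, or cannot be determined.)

Removing ε (aq), a product, drives the reaction to the right.
γ is a pure solid; its activity is 1 regardless of amount, so Q is unaffected — no shift from this change.
Only the nonzero effect(s) matter; the net shift is to the right.

right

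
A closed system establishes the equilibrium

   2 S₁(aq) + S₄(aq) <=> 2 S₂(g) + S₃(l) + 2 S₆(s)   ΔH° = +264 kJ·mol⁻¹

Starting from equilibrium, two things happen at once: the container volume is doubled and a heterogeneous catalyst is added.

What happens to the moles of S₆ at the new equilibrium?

Gas moles: reactants 0, products 2 (Δn_gas = +2). Expansion shifts the system toward the side with more moles of gas — to the right.
A catalyst speeds both forward and reverse rates equally; it changes neither Q nor K — no shift from this change.
The net shift is to the right. S₆ is a product, so its amount increases.

increases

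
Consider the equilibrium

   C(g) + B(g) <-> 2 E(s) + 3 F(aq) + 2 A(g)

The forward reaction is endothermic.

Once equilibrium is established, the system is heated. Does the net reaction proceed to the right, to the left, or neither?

right

The forward reaction is endothermic. Raising T favours the endothermic direction — shift to the right.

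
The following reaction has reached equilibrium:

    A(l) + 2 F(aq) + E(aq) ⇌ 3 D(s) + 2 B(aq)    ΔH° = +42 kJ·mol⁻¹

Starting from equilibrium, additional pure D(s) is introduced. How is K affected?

The equilibrium constant depends only on temperature. This perturbation changes neither the position of equilibrium nor K.

unchanged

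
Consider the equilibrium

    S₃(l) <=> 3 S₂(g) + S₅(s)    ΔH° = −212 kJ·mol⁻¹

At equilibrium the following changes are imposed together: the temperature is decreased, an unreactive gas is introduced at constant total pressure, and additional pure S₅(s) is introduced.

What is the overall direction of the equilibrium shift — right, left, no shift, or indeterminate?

The forward reaction is exothermic. Lowering T favours the exothermic direction — shift to the right.
Adding inert gas at constant total pressure expands the volume and lowers every reacting partial pressure. With Δn_gas = 3 − 0 = +3, Q moves away from K toward the side with fewer gas moles, so the system shifts toward the side with more gas moles — to the right.
S₅ is a pure solid; its activity is 1 regardless of amount, so Q is unaffected — no shift from this change.
Only the nonzero effect(s) matter; the net shift is to the right.

right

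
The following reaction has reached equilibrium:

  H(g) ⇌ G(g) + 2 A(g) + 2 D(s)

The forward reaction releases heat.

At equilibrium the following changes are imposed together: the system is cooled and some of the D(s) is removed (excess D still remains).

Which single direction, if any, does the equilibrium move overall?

right

The forward reaction is exothermic. Lowering T favours the exothermic direction — shift to the right.
D is a pure solid; its activity is 1 regardless of amount, so Q is unaffected — no shift from this change.
Only the nonzero effect(s) matter; the net shift is to the right.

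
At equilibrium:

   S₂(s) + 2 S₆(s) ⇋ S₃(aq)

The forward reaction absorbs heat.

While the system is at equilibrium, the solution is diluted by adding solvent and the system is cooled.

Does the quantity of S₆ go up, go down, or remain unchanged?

Dilution lowers every aqueous concentration by the same factor. Δn_aq = 1 − 0 = +1, so the system shifts toward the side with more dissolved moles — to the right.
The forward reaction is endothermic. Lowering T favours the exothermic direction — shift to the left.
The two effects oppose each other, so the net shift — and hence the change in S₆ — cannot be determined from the given information.

cannot be determined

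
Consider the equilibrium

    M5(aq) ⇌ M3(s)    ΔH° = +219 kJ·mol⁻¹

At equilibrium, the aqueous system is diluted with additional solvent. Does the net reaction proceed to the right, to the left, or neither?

left

Dilution lowers every aqueous concentration by the same factor. Δn_aq = 0 − 1 = -1, so the system shifts toward the side with more dissolved moles — to the left.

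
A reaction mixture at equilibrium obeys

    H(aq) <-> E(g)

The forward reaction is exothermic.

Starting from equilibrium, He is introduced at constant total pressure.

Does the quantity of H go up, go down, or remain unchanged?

Adding inert gas at constant total pressure expands the volume and lowers every reacting partial pressure. With Δn_gas = 1 − 0 = +1, Q moves away from K toward the side with fewer gas moles, so the system shifts toward the side with more gas moles — to the right.
The net shift is to the right. H is a reactant, so its amount decreases.

decreases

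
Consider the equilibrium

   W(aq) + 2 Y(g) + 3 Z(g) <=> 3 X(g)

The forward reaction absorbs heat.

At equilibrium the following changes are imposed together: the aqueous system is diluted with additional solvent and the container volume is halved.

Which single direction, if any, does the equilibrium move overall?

Dilution lowers every aqueous concentration by the same factor. Δn_aq = 0 − 1 = -1, so the system shifts toward the side with more dissolved moles — to the left.
Gas moles: reactants 5, products 3 (Δn_gas = -2). Compression shifts the system toward the side with fewer moles of gas — to the right.
The individual effects push in opposite directions; without quantitative information the net direction cannot be determined.

cannot be determined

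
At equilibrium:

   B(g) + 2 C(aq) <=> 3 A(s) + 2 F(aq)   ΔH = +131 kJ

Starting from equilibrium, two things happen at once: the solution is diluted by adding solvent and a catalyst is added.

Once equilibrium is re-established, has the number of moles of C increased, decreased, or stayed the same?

unchanged

Dilution scales every aqueous concentration by the same factor. Δn_aq = 2 − 2 = 0, so Q is unchanged — no shift.
A catalyst speeds both forward and reverse rates equally; it changes neither Q nor K — no shift from this change.
No net shift occurs, so the amount of C is unchanged.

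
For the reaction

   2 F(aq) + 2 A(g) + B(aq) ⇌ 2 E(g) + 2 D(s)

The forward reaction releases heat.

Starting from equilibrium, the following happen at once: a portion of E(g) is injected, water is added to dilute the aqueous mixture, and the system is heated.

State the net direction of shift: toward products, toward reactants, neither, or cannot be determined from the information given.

left

Adding E (g), a product, drives the reaction to the left.
Dilution lowers every aqueous concentration by the same factor. Δn_aq = 0 − 3 = -3, so the system shifts toward the side with more dissolved moles — to the left.
The forward reaction is exothermic. Raising T favours the endothermic direction — shift to the left.
All effects act in the same direction — net shift to the left.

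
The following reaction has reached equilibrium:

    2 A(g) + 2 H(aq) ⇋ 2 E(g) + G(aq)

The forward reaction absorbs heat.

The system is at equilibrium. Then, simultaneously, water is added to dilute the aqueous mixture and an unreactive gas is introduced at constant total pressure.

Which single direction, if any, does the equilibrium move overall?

left

Dilution lowers every aqueous concentration by the same factor. Δn_aq = 1 − 2 = -1, so the system shifts toward the side with more dissolved moles — to the left.
Adding inert gas at constant total pressure expands the volume, scaling every reacting partial pressure by the same factor. Δn_gas = 2 − 2 = 0, so Q is unchanged — no shift.
Only the nonzero effect(s) matter; the net shift is to the left.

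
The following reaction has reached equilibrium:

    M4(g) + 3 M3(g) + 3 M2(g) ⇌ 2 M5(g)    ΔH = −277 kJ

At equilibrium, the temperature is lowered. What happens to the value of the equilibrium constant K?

K depends on temperature via the van 't Hoff relation. The forward reaction is exothermic, so lowering T increases K.

increases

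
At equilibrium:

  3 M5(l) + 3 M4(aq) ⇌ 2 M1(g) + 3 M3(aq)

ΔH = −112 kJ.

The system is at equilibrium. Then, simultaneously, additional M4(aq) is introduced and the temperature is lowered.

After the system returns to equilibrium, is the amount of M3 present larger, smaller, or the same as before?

increases

Adding M4 (aq), a reactant, drives the reaction to the right.
The forward reaction is exothermic. Lowering T favours the exothermic direction — shift to the right.
The net shift is to the right. M3 is a product, so its amount increases.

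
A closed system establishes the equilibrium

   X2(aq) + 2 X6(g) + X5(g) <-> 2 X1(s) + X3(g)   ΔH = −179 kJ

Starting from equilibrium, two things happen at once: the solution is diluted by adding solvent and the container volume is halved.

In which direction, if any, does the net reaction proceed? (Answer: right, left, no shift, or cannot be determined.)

Dilution lowers every aqueous concentration by the same factor. Δn_aq = 0 − 1 = -1, so the system shifts toward the side with more dissolved moles — to the left.
Gas moles: reactants 3, products 1 (Δn_gas = -2). Compression shifts the system toward the side with fewer moles of gas — to the right.
The individual effects push in opposite directions; without quantitative information the net direction cannot be determined.

cannot be determined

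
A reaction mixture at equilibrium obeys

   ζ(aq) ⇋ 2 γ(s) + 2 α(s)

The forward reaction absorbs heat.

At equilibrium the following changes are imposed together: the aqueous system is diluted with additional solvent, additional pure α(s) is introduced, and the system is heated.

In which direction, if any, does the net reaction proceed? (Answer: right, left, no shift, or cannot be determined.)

cannot be determined

Dilution lowers every aqueous concentration by the same factor. Δn_aq = 0 − 1 = -1, so the system shifts toward the side with more dissolved moles — to the left.
α is a pure solid; its activity is 1 regardless of amount, so Q is unaffected — no shift from this change.
The forward reaction is endothermic. Raising T favours the endothermic direction — shift to the right.
The individual effects push in opposite directions; without quantitative information the net direction cannot be determined.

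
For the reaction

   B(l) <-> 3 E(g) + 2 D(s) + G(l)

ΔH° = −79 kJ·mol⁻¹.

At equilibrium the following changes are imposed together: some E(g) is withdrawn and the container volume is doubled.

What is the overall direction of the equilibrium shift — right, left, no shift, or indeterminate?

right

Removing E (g), a product, drives the reaction to the right.
Gas moles: reactants 0, products 3 (Δn_gas = +3). Expansion shifts the system toward the side with more moles of gas — to the right.
All effects act in the same direction — net shift to the right.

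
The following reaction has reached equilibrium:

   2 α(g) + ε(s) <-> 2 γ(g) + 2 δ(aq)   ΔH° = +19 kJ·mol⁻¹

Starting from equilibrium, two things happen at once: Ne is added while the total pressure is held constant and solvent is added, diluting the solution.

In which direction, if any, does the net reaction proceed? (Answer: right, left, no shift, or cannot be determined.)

right

Adding inert gas at constant total pressure expands the volume, scaling every reacting partial pressure by the same factor. Δn_gas = 2 − 2 = 0, so Q is unchanged — no shift.
Dilution lowers every aqueous concentration by the same factor. Δn_aq = 2 − 0 = +2, so the system shifts toward the side with more dissolved moles — to the right.
Only the nonzero effect(s) matter; the net shift is to the right.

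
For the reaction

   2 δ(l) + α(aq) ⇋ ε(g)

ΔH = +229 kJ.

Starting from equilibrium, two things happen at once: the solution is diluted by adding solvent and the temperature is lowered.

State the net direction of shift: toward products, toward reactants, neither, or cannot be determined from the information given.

Dilution lowers every aqueous concentration by the same factor. Δn_aq = 0 − 1 = -1, so the system shifts toward the side with more dissolved moles — to the left.
The forward reaction is endothermic. Lowering T favours the exothermic direction — shift to the left.
All effects act in the same direction — net shift to the left.

left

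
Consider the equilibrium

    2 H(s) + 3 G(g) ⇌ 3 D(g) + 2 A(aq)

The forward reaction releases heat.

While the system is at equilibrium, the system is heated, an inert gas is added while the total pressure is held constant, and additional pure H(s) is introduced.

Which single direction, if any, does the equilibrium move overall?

The forward reaction is exothermic. Raising T favours the endothermic direction — shift to the left.
Adding inert gas at constant total pressure expands the volume, scaling every reacting partial pressure by the same factor. Δn_gas = 3 − 3 = 0, so Q is unchanged — no shift.
H is a pure solid; its activity is 1 regardless of amount, so Q is unaffected — no shift from this change.
Only the nonzero effect(s) matter; the net shift is to the left.

left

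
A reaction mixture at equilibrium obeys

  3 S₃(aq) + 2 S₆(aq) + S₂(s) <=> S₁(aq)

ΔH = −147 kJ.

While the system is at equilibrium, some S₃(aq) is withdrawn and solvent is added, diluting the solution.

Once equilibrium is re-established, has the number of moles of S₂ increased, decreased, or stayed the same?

Removing S₃ (aq), a reactant, drives the reaction to the left.
Dilution lowers every aqueous concentration by the same factor. Δn_aq = 1 − 5 = -4, so the system shifts toward the side with more dissolved moles — to the left.
The net shift is to the left. S₂ is a reactant, so its amount increases.

increases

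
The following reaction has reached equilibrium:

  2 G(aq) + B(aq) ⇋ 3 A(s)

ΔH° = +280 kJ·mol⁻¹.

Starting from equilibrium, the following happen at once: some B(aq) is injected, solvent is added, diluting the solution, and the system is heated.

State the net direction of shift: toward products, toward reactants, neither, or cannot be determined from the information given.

cannot be determined

Adding B (aq), a reactant, drives the reaction to the right.
Dilution lowers every aqueous concentration by the same factor. Δn_aq = 0 − 3 = -3, so the system shifts toward the side with more dissolved moles — to the left.
The forward reaction is endothermic. Raising T favours the endothermic direction — shift to the right.
The individual effects push in opposite directions; without quantitative information the net direction cannot be determined.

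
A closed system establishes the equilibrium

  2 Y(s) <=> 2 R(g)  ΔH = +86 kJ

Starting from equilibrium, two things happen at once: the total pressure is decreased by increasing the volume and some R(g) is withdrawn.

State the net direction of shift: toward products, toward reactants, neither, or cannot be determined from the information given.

Gas moles: reactants 0, products 2 (Δn_gas = +2). Expansion shifts the system toward the side with more moles of gas — to the right.
Removing R (g), a product, drives the reaction to the right.
All effects act in the same direction — net shift to the right.

right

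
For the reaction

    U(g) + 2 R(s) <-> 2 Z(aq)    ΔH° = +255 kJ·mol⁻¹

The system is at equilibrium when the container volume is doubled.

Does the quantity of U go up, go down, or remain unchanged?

increases

Gas moles: reactants 1, products 0 (Δn_gas = -1). Expansion shifts the system toward the side with more moles of gas — to the left.
The net shift is to the left. U is a reactant, so its amount increases.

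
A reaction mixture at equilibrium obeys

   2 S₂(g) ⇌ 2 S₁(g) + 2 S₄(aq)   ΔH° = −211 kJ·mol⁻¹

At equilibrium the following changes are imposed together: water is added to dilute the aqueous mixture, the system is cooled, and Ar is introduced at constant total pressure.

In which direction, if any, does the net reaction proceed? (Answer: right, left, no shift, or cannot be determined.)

Dilution lowers every aqueous concentration by the same factor. Δn_aq = 2 − 0 = +2, so the system shifts toward the side with more dissolved moles — to the right.
The forward reaction is exothermic. Lowering T favours the exothermic direction — shift to the right.
Adding inert gas at constant total pressure expands the volume, scaling every reacting partial pressure by the same factor. Δn_gas = 2 − 2 = 0, so Q is unchanged — no shift.
Only the nonzero effect(s) matter; the net shift is to the right.

right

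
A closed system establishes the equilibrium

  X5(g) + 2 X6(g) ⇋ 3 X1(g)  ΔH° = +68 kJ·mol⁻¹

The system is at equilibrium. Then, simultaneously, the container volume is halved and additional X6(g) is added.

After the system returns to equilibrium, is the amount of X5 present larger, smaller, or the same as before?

decreases

Gas moles: reactants 3, products 3. Δn_gas = 0, so a volume change leaves Q equal to K — no shift from this change.
Adding X6 (g), a reactant, drives the reaction to the right.
The net shift is to the right. X5 is a reactant, so its amount decreases.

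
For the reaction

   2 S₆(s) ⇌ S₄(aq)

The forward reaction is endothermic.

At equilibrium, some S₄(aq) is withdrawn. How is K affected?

The equilibrium constant depends only on temperature. This perturbation may move the position of equilibrium, but since T is unchanged, K itself is unchanged.

unchanged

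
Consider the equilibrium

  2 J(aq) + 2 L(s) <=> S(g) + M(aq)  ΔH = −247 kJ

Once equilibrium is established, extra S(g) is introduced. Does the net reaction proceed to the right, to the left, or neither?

Adding S (g), a product, drives the reaction to the left.

left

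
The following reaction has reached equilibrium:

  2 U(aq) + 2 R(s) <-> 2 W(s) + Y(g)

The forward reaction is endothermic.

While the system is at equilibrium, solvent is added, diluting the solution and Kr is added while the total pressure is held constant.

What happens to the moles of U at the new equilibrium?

cannot be determined

Dilution lowers every aqueous concentration by the same factor. Δn_aq = 0 − 2 = -2, so the system shifts toward the side with more dissolved moles — to the left.
Adding inert gas at constant total pressure expands the volume and lowers every reacting partial pressure. With Δn_gas = 1 − 0 = +1, Q moves away from K toward the side with fewer gas moles, so the system shifts toward the side with more gas moles — to the right.
The two effects oppose each other, so the net shift — and hence the change in U — cannot be determined from the given information.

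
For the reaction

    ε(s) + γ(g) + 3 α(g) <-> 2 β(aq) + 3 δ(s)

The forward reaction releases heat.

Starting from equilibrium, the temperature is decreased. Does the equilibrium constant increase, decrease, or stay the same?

K depends on temperature via the van 't Hoff relation. The forward reaction is exothermic, so lowering T increases K.

increases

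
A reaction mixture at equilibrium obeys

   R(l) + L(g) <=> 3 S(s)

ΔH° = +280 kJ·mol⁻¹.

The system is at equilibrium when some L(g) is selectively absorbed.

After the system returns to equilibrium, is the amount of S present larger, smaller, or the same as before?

decreases

Removing L (g), a reactant, drives the reaction to the left.
The net shift is to the left. S is a product, so its amount decreases.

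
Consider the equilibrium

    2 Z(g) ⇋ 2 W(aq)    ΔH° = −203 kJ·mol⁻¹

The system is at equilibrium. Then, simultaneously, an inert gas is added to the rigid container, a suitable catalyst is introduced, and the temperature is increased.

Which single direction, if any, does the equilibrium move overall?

At constant volume, adding an inert gas leaves every reacting species' partial pressure unchanged, so Q is unchanged — no shift from this change.
A catalyst speeds both forward and reverse rates equally; it changes neither Q nor K — no shift from this change.
The forward reaction is exothermic. Raising T favours the endothermic direction — shift to the left.
Only the nonzero effect(s) matter; the net shift is to the left.

left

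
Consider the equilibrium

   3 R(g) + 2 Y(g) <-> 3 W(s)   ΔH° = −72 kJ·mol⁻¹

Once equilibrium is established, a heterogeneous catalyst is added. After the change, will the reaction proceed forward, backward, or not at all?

no shift

A catalyst speeds both forward and reverse rates equally; it changes neither Q nor K — no shift from this change.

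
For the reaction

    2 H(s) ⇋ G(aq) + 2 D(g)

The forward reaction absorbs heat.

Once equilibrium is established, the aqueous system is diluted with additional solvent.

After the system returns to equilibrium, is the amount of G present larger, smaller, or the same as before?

Dilution lowers every aqueous concentration by the same factor. Δn_aq = 1 − 0 = +1, so the system shifts toward the side with more dissolved moles — to the right.
The net shift is to the right. G is a product, so its amount increases.

increases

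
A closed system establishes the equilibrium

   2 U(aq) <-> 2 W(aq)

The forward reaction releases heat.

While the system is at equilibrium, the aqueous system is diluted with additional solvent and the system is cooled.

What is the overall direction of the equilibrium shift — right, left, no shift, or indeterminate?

right

Dilution scales every aqueous concentration by the same factor. Δn_aq = 2 − 2 = 0, so Q is unchanged — no shift.
The forward reaction is exothermic. Lowering T favours the exothermic direction — shift to the right.
Only the nonzero effect(s) matter; the net shift is to the right.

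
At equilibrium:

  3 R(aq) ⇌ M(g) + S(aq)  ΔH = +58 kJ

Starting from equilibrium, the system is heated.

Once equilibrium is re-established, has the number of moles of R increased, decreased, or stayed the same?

decreases

The forward reaction is endothermic. Raising T favours the endothermic direction — shift to the right.
The net shift is to the right. R is a reactant, so its amount decreases.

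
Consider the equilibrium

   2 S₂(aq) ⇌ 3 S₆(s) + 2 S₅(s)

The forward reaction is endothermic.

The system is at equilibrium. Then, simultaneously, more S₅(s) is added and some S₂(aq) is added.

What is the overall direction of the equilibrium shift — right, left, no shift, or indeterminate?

right

S₅ is a pure solid; its activity is 1 regardless of amount, so Q is unaffected — no shift from this change.
Adding S₂ (aq), a reactant, drives the reaction to the right.
Only the nonzero effect(s) matter; the net shift is to the right.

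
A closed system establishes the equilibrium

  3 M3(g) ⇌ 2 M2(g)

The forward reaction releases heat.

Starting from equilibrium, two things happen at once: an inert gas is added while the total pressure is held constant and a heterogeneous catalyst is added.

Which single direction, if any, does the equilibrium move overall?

Adding inert gas at constant total pressure expands the volume and lowers every reacting partial pressure. With Δn_gas = 2 − 3 = -1, Q moves away from K toward the side with fewer gas moles, so the system shifts toward the side with more gas moles — to the left.
A catalyst speeds both forward and reverse rates equally; it changes neither Q nor K — no shift from this change.
Only the nonzero effect(s) matter; the net shift is to the left.

left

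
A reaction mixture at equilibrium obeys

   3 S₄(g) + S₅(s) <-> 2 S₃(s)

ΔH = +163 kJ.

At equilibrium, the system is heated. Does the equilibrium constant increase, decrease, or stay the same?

increases

K depends on temperature via the van 't Hoff relation. The forward reaction is endothermic, so raising T increases K.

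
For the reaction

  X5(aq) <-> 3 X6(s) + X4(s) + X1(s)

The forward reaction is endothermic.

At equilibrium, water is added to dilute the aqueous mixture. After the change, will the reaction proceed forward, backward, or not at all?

left

Dilution lowers every aqueous concentration by the same factor. Δn_aq = 0 − 1 = -1, so the system shifts toward the side with more dissolved moles — to the left.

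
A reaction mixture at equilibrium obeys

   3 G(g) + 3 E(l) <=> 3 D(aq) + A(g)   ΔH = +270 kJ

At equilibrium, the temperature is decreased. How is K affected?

K depends on temperature via the van 't Hoff relation. The forward reaction is endothermic, so lowering T decreases K.

decreases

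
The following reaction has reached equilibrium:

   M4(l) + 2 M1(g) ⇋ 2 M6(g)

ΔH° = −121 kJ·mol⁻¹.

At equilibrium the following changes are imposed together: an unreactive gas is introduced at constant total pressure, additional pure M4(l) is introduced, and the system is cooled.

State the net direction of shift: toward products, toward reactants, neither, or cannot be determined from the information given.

right

Adding inert gas at constant total pressure expands the volume, scaling every reacting partial pressure by the same factor. Δn_gas = 2 − 2 = 0, so Q is unchanged — no shift.
M4 is a pure liquid; its activity is 1 regardless of amount, so Q is unaffected — no shift from this change.
The forward reaction is exothermic. Lowering T favours the exothermic direction — shift to the right.
Only the nonzero effect(s) matter; the net shift is to the right.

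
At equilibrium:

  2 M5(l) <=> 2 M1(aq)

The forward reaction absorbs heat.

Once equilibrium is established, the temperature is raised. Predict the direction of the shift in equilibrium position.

The forward reaction is endothermic. Raising T favours the endothermic direction — shift to the right.

right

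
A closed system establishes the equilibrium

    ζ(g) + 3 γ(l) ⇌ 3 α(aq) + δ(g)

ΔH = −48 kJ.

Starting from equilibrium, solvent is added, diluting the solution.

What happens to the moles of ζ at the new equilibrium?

decreases

Dilution lowers every aqueous concentration by the same factor. Δn_aq = 3 − 0 = +3, so the system shifts toward the side with more dissolved moles — to the right.
The net shift is to the right. ζ is a reactant, so its amount decreases.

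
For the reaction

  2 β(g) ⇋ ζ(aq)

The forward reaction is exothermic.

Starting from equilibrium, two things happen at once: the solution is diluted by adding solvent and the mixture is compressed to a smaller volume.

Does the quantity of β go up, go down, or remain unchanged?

decreases

Dilution lowers every aqueous concentration by the same factor. Δn_aq = 1 − 0 = +1, so the system shifts toward the side with more dissolved moles — to the right.
Gas moles: reactants 2, products 0 (Δn_gas = -2). Compression shifts the system toward the side with fewer moles of gas — to the right.
The net shift is to the right. β is a reactant, so its amount decreases.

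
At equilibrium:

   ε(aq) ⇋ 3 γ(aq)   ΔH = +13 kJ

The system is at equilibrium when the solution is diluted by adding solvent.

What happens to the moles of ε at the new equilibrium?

decreases

Dilution lowers every aqueous concentration by the same factor. Δn_aq = 3 − 1 = +2, so the system shifts toward the side with more dissolved moles — to the right.
The net shift is to the right. ε is a reactant, so its amount decreases.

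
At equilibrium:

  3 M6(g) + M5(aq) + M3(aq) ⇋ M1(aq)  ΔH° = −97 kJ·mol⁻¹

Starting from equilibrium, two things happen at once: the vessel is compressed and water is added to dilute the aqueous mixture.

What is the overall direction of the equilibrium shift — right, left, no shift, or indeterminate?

cannot be determined

Gas moles: reactants 3, products 0 (Δn_gas = -3). Compression shifts the system toward the side with fewer moles of gas — to the right.
Dilution lowers every aqueous concentration by the same factor. Δn_aq = 1 − 2 = -1, so the system shifts toward the side with more dissolved moles — to the left.
The individual effects push in opposite directions; without quantitative information the net direction cannot be determined.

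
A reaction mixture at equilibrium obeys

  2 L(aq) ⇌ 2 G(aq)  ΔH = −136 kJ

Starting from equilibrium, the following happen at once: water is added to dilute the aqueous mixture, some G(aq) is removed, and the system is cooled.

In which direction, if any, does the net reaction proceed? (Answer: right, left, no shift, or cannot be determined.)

Dilution scales every aqueous concentration by the same factor. Δn_aq = 2 − 2 = 0, so Q is unchanged — no shift.
Removing G (aq), a product, drives the reaction to the right.
The forward reaction is exothermic. Lowering T favours the exothermic direction — shift to the right.
Only the nonzero effect(s) matter; the net shift is to the right.

right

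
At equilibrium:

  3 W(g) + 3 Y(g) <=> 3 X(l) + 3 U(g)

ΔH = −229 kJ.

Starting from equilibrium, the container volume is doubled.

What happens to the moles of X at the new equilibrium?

decreases

Gas moles: reactants 6, products 3 (Δn_gas = -3). Expansion shifts the system toward the side with more moles of gas — to the left.
The net shift is to the left. X is a product, so its amount decreases.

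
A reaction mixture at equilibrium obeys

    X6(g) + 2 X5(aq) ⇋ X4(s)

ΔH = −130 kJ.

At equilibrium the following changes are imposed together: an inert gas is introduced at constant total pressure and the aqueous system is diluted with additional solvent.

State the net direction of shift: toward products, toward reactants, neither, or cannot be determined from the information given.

Adding inert gas at constant total pressure expands the volume and lowers every reacting partial pressure. With Δn_gas = 0 − 1 = -1, Q moves away from K toward the side with fewer gas moles, so the system shifts toward the side with more gas moles — to the left.
Dilution lowers every aqueous concentration by the same factor. Δn_aq = 0 − 2 = -2, so the system shifts toward the side with more dissolved moles — to the left.
All effects act in the same direction — net shift to the left.

left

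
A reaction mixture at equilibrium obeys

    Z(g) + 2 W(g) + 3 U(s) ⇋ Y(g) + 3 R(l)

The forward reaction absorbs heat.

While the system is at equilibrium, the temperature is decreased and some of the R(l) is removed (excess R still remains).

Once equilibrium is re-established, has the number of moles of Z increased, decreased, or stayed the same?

increases

The forward reaction is endothermic. Lowering T favours the exothermic direction — shift to the left.
R is a pure liquid; its activity is 1 regardless of amount, so Q is unaffected — no shift from this change.
The net shift is to the left. Z is a reactant, so its amount increases.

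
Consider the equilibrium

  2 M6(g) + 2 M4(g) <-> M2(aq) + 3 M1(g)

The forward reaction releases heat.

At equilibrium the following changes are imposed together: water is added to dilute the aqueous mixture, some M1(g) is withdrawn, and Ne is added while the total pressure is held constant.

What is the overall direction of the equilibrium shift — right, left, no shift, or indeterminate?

Dilution lowers every aqueous concentration by the same factor. Δn_aq = 1 − 0 = +1, so the system shifts toward the side with more dissolved moles — to the right.
Removing M1 (g), a product, drives the reaction to the right.
Adding inert gas at constant total pressure expands the volume and lowers every reacting partial pressure. With Δn_gas = 3 − 4 = -1, Q moves away from K toward the side with fewer gas moles, so the system shifts toward the side with more gas moles — to the left.
The individual effects push in opposite directions; without quantitative information the net direction cannot be determined.

cannot be determined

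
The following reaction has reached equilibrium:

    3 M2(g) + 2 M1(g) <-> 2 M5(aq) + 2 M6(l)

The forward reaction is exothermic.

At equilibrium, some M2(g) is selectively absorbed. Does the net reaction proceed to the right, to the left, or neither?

Removing M2 (g), a reactant, drives the reaction to the left.

left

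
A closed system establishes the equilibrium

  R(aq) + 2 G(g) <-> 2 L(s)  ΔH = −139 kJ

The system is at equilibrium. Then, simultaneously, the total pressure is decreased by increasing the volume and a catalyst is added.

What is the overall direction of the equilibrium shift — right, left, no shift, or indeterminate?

Gas moles: reactants 2, products 0 (Δn_gas = -2). Expansion shifts the system toward the side with more moles of gas — to the left.
A catalyst speeds both forward and reverse rates equally; it changes neither Q nor K — no shift from this change.
Only the nonzero effect(s) matter; the net shift is to the left.

left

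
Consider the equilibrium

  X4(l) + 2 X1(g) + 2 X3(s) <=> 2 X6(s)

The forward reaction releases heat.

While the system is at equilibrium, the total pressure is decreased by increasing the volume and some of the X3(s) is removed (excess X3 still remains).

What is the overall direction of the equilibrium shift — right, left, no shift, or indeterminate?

Gas moles: reactants 2, products 0 (Δn_gas = -2). Expansion shifts the system toward the side with more moles of gas — to the left.
X3 is a pure solid; its activity is 1 regardless of amount, so Q is unaffected — no shift from this change.
Only the nonzero effect(s) matter; the net shift is to the left.

left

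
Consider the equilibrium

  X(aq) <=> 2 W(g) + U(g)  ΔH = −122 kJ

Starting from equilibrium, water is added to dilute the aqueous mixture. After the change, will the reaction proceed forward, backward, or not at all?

left

Dilution lowers every aqueous concentration by the same factor. Δn_aq = 0 − 1 = -1, so the system shifts toward the side with more dissolved moles — to the left.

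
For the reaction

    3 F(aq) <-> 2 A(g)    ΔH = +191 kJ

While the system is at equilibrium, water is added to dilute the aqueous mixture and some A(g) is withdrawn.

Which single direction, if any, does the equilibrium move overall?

Dilution lowers every aqueous concentration by the same factor. Δn_aq = 0 − 3 = -3, so the system shifts toward the side with more dissolved moles — to the left.
Removing A (g), a product, drives the reaction to the right.
The individual effects push in opposite directions; without quantitative information the net direction cannot be determined.

cannot be determined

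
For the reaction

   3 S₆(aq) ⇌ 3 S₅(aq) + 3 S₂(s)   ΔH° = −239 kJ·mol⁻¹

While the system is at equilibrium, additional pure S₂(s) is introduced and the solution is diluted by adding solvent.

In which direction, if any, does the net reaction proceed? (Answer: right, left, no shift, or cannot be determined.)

S₂ is a pure solid; its activity is 1 regardless of amount, so Q is unaffected — no shift from this change.
Dilution scales every aqueous concentration by the same factor. Δn_aq = 3 − 3 = 0, so Q is unchanged — no shift.
None of the changes alters Q relative to K, so there is no net shift.

no shift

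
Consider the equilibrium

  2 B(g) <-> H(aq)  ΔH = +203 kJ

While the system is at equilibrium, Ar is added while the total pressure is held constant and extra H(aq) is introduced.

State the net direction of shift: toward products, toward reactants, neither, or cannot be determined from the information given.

Adding inert gas at constant total pressure expands the volume and lowers every reacting partial pressure. With Δn_gas = 0 − 2 = -2, Q moves away from K toward the side with fewer gas moles, so the system shifts toward the side with more gas moles — to the left.
Adding H (aq), a product, drives the reaction to the left.
All effects act in the same direction — net shift to the left.

left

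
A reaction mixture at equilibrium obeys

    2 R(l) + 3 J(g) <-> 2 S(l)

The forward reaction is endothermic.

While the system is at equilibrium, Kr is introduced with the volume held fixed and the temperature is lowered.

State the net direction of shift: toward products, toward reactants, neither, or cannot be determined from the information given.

At constant volume, adding an inert gas leaves every reacting species' partial pressure unchanged, so Q is unchanged — no shift from this change.
The forward reaction is endothermic. Lowering T favours the exothermic direction — shift to the left.
Only the nonzero effect(s) matter; the net shift is to the left.

left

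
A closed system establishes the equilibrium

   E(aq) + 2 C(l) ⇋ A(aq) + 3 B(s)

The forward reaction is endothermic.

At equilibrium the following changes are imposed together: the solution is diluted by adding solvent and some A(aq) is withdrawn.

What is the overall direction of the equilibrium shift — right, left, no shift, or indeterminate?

right

Dilution scales every aqueous concentration by the same factor. Δn_aq = 1 − 1 = 0, so Q is unchanged — no shift.
Removing A (aq), a product, drives the reaction to the right.
Only the nonzero effect(s) matter; the net shift is to the right.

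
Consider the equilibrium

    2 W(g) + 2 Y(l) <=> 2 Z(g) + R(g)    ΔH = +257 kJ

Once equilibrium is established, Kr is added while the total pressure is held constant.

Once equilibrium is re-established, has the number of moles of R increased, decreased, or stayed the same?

Adding inert gas at constant total pressure expands the volume and lowers every reacting partial pressure. With Δn_gas = 3 − 2 = +1, Q moves away from K toward the side with fewer gas moles, so the system shifts toward the side with more gas moles — to the right.
The net shift is to the right. R is a product, so its amount increases.

increases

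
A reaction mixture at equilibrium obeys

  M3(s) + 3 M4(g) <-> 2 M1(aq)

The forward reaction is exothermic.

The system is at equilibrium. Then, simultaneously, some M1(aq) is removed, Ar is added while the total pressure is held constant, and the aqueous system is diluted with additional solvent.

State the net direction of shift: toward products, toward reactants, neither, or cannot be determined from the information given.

cannot be determined

Removing M1 (aq), a product, drives the reaction to the right.
Adding inert gas at constant total pressure expands the volume and lowers every reacting partial pressure. With Δn_gas = 0 − 3 = -3, Q moves away from K toward the side with fewer gas moles, so the system shifts toward the side with more gas moles — to the left.
Dilution lowers every aqueous concentration by the same factor. Δn_aq = 2 − 0 = +2, so the system shifts toward the side with more dissolved moles — to the right.
The individual effects push in opposite directions; without quantitative information the net direction cannot be determined.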